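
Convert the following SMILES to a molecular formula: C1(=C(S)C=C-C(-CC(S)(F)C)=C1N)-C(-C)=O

Heavy atoms from the SMILES: 11 C, 1 F, 1 N, 1 O, 2 S.
Implicit hydrogens by atom environment:
  4 × C (aromatic): no H
  2 × C: 3 H each → 6
  2 × C (aromatic): 1 H each → 2
  2 × C: no H
  2 × S: 1 H each → 2
  1 × C: 2 H
  1 × F: no H
  1 × N: 2 H
  1 × O: no H
  Total hydrogens = 14.
Molecular formula: C11H14FNOS2

C11H14FNOS2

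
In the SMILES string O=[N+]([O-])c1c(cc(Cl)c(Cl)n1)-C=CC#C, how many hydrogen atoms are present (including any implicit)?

4

Hydrogens are implicit in SMILES; fill each atom to its normal valence:
  4 × C (aromatic): no H
  3 × C: 1 H each → 3
  2 × Cl: no H
  1 × C (aromatic): 1 H
  1 × C: no H
  1 × N (aromatic): no H
  1 × N (charge +1): no H
  1 × O: no H
  1 × O (charge -1): no H
  Total hydrogens = 4.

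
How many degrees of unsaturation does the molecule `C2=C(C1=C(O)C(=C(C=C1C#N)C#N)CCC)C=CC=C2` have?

12

Molecular formula from the SMILES: C17H14N2O.
DoU = (2C + 2 + N − H − X)/2 = (2·17 + 2 + 2 − 14 − 0)/2 = 24/2 = 12.
(Structurally: 2 ring(s) + 10 π bond(s) = 12.)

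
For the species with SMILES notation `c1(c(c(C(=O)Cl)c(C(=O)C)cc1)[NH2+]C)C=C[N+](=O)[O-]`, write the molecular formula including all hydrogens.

C12H12ClN2O4+

Heavy atoms from the SMILES: 12 C, 1 Cl, 2 N, 4 O.
Implicit hydrogens by atom environment:
  4 × C (aromatic): no H
  3 × O: no H
  2 × C: 3 H each → 6
  2 × C (aromatic): 1 H each → 2
  2 × C: 1 H each → 2
  2 × C: no H
  1 × Cl: no H
  1 × N (charge +1): 2 H
  1 × N (charge +1): no H
  1 × O (charge -1): no H
  Total hydrogens = 12.
Net charge +1.
Molecular formula: C12H12ClN2O4+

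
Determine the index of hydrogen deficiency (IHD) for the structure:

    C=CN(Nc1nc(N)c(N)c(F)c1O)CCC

Molecular formula from the SMILES: C10H16FN5O.
DoU = (2C + 2 + N − H − X)/2 = (2·10 + 2 + 5 − 16 − 1)/2 = 10/2 = 5.
(Structurally: 1 ring(s) + 4 π bond(s) = 5.)

5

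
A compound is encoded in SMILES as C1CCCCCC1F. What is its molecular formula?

Heavy atoms from the SMILES: 7 C, 1 F.
Implicit hydrogens by atom environment:
  6 × C: 2 H each → 12
  1 × C: 1 H
  1 × F: no H
  Total hydrogens = 13.
Molecular formula: C7H13F

C7H13F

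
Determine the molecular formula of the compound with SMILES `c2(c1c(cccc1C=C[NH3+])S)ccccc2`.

Heavy atoms from the SMILES: 14 C, 1 N, 1 S.
Implicit hydrogens by atom environment:
  8 × C (aromatic): 1 H each → 8
  4 × C (aromatic): no H
  2 × C: 1 H each → 2
  1 × N (charge +1): 3 H
  1 × S: 1 H
  Total hydrogens = 14.
Net charge +1.
Molecular formula: C14H14NS+

C14H14NS+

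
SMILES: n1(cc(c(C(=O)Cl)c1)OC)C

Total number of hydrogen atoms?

Hydrogens are implicit in SMILES; fill each atom to its normal valence:
  2 × C: 3 H each → 6
  2 × C (aromatic): 1 H each → 2
  2 × C (aromatic): no H
  2 × O: no H
  1 × C: no H
  1 × Cl: no H
  1 × N (aromatic): no H
  Total hydrogens = 8.

8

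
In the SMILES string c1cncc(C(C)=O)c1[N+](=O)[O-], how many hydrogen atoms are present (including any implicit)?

6

Hydrogens are implicit in SMILES; fill each atom to its normal valence:
  3 × C (aromatic): 1 H each → 3
  2 × C (aromatic): no H
  2 × O: no H
  1 × C: 3 H
  1 × C: no H
  1 × N (aromatic): no H
  1 × N (charge +1): no H
  1 × O (charge -1): no H
  Total hydrogens = 6.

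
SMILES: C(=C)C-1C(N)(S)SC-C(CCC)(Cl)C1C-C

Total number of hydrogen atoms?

22

Hydrogens are implicit in SMILES; fill each atom to its normal valence:
  5 × C: 2 H each → 10
  3 × C: 1 H each → 3
  2 × C: 3 H each → 6
  2 × C: no H
  1 × Cl: no H
  1 × N: 2 H
  1 × S: 1 H
  1 × S: no H
  Total hydrogens = 22.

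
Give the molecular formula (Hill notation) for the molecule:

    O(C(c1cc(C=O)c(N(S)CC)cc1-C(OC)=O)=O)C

C13H15NO5S

Heavy atoms from the SMILES: 13 C, 1 N, 5 O, 1 S.
Implicit hydrogens by atom environment:
  5 × O: no H
  4 × C (aromatic): no H
  3 × C: 3 H each → 9
  2 × C (aromatic): 1 H each → 2
  2 × C: no H
  1 × C: 2 H
  1 × C: 1 H
  1 × N: no H
  1 × S: 1 H
  Total hydrogens = 15.
Molecular formula: C13H15NO5S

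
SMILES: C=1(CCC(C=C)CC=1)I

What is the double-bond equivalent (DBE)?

Molecular formula from the SMILES: C8H11I.
DoU = (2C + 2 + N − H − X)/2 = (2·8 + 2 + 0 − 11 − 1)/2 = 6/2 = 3.
(Structurally: 1 ring(s) + 2 π bond(s) = 3.)

3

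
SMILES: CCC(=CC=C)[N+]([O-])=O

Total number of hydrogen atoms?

9

Hydrogens are implicit in SMILES; fill each atom to its normal valence:
  2 × C: 2 H each → 4
  2 × C: 1 H each → 2
  1 × C: 3 H
  1 × C: no H
  1 × N (charge +1): no H
  1 × O: no H
  1 × O (charge -1): no H
  Total hydrogens = 9.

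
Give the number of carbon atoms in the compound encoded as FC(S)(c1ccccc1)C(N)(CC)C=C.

12

The symbol for carbon appears 12 times in the SMILES. Lowercase c denotes aromatic carbon and counts toward C.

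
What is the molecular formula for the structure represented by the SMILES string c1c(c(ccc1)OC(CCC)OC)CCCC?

C15H24O2

Heavy atoms from the SMILES: 15 C, 2 O.
Implicit hydrogens by atom environment:
  5 × C: 2 H each → 10
  4 × C (aromatic): 1 H each → 4
  3 × C: 3 H each → 9
  2 × C (aromatic): no H
  2 × O: no H
  1 × C: 1 H
  Total hydrogens = 24.
Molecular formula: C15H24O2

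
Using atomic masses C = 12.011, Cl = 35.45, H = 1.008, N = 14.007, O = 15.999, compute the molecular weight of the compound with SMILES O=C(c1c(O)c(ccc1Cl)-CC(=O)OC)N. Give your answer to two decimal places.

243.64

Molecular formula: C10H10ClNO4.
M = 10×12.011 + 1×35.45 + 10×1.008 + 1×14.007 + 4×15.999 = 243.64 g/mol.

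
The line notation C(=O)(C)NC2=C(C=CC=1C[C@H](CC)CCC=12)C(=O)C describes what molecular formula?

C16H21NO2

Heavy atoms from the SMILES: 16 C, 1 N, 2 O.
Implicit hydrogens by atom environment:
  4 × C: 2 H each → 8
  4 × C (aromatic): no H
  3 × C: 3 H each → 9
  2 × C (aromatic): 1 H each → 2
  2 × C: no H
  2 × O: no H
  1 × C: 1 H
  1 × N: 1 H
  Total hydrogens = 21.
Molecular formula: C16H21NO2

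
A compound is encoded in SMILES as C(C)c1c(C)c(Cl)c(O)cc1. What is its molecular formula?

C9H11ClO

Heavy atoms from the SMILES: 9 C, 1 Cl, 1 O.
Implicit hydrogens by atom environment:
  4 × C (aromatic): no H
  2 × C: 3 H each → 6
  2 × C (aromatic): 1 H each → 2
  1 × C: 2 H
  1 × Cl: no H
  1 × O: 1 H
  Total hydrogens = 11.
Molecular formula: C9H11ClO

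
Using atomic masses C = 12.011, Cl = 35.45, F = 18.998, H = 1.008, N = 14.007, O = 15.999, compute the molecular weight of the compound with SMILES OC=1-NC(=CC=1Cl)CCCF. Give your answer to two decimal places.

177.60

Molecular formula: C7H9ClFNO.
M = 7×12.011 + 1×35.45 + 1×18.998 + 9×1.008 + 1×14.007 + 1×15.999 = 177.60 g/mol.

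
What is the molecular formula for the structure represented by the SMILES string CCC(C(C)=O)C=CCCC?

C10H18O

Heavy atoms from the SMILES: 10 C, 1 O.
Implicit hydrogens by atom environment:
  3 × C: 3 H each → 9
  3 × C: 2 H each → 6
  3 × C: 1 H each → 3
  1 × C: no H
  1 × O: no H
  Total hydrogens = 18.
Molecular formula: C10H18O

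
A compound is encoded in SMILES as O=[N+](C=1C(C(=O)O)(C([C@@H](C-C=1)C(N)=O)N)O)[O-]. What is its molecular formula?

C8H11N3O6

Heavy atoms from the SMILES: 8 C, 3 N, 6 O.
Implicit hydrogens by atom environment:
  4 × C: no H
  3 × C: 1 H each → 3
  3 × O: no H
  2 × N: 2 H each → 4
  2 × O: 1 H each → 2
  1 × C: 2 H
  1 × N (charge +1): no H
  1 × O (charge -1): no H
  Total hydrogens = 11.
Molecular formula: C8H11N3O6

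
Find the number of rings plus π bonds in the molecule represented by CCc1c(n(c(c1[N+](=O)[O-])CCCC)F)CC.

Molecular formula from the SMILES: C12H19FN2O2.
DoU = (2C + 2 + N − H − X)/2 = (2·12 + 2 + 2 − 19 − 1)/2 = 8/2 = 4.
(Structurally: 1 ring(s) + 3 π bond(s) = 4.)

4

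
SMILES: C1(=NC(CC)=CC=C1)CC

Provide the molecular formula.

Heavy atoms from the SMILES: 9 C, 1 N.
Implicit hydrogens by atom environment:
  3 × C (aromatic): 1 H each → 3
  2 × C: 3 H each → 6
  2 × C: 2 H each → 4
  2 × C (aromatic): no H
  1 × N (aromatic): no H
  Total hydrogens = 13.
Molecular formula: C9H13N

C9H13N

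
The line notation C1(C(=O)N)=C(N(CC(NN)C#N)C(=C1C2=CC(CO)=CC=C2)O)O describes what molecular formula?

C15H17N5O4

Heavy atoms from the SMILES: 15 C, 5 N, 4 O.
Implicit hydrogens by atom environment:
  6 × C (aromatic): no H
  4 × C (aromatic): 1 H each → 4
  3 × O: 1 H each → 3
  2 × C: 2 H each → 4
  2 × C: no H
  2 × N: 2 H each → 4
  1 × C: 1 H
  1 × N: 1 H
  1 × N (aromatic): no H
  1 × N: no H
  1 × O: no H
  Total hydrogens = 17.
Molecular formula: C15H17N5O4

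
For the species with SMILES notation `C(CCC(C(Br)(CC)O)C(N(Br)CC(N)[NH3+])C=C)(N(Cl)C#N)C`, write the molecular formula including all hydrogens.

Heavy atoms from the SMILES: 2 Br, 14 C, 1 Cl, 5 N, 1 O.
Implicit hydrogens by atom environment:
  5 × C: 2 H each → 10
  5 × C: 1 H each → 5
  3 × N: no H
  2 × Br: no H
  2 × C: 3 H each → 6
  2 × C: no H
  1 × Cl: no H
  1 × N (charge +1): 3 H
  1 × N: 2 H
  1 × O: 1 H
  Total hydrogens = 27.
Net charge +1.
Molecular formula: C14H27Br2ClN5O+

C14H27Br2ClN5O+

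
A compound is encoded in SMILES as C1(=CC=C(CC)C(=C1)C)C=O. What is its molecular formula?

C10H12O

Heavy atoms from the SMILES: 10 C, 1 O.
Implicit hydrogens by atom environment:
  3 × C (aromatic): 1 H each → 3
  3 × C (aromatic): no H
  2 × C: 3 H each → 6
  1 × C: 2 H
  1 × C: 1 H
  1 × O: no H
  Total hydrogens = 12.
Molecular formula: C10H12O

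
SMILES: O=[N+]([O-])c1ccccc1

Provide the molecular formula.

Heavy atoms from the SMILES: 6 C, 1 N, 2 O.
Implicit hydrogens by atom environment:
  5 × C (aromatic): 1 H each → 5
  1 × C (aromatic): no H
  1 × N (charge +1): no H
  1 × O: no H
  1 × O (charge -1): no H
  Total hydrogens = 5.
Molecular formula: C6H5NO2

C6H5NO2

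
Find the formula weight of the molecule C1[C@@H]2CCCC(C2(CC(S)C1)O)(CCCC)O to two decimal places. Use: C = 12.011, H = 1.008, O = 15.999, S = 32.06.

Molecular formula: C14H26O2S.
M = 14×12.011 + 26×1.008 + 2×15.999 + 1×32.06 = 258.42 g/mol.

258.42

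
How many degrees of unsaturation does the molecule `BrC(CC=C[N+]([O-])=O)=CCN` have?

Molecular formula from the SMILES: C6H9BrN2O2.
DoU = (2C + 2 + N − H − X)/2 = (2·6 + 2 + 2 − 9 − 1)/2 = 6/2 = 3.
(Structurally: 0 ring(s) + 3 π bond(s) = 3.)

3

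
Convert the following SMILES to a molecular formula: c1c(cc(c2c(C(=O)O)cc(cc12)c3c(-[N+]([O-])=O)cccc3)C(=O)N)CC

C20H16N2O5

Heavy atoms from the SMILES: 20 C, 2 N, 5 O.
Implicit hydrogens by atom environment:
  8 × C (aromatic): 1 H each → 8
  8 × C (aromatic): no H
  3 × O: no H
  2 × C: no H
  1 × C: 3 H
  1 × C: 2 H
  1 × N: 2 H
  1 × N (charge +1): no H
  1 × O: 1 H
  1 × O (charge -1): no H
  Total hydrogens = 16.
Molecular formula: C20H16N2O5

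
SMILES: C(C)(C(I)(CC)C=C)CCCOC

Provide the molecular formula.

C11H21IO

Heavy atoms from the SMILES: 11 C, 1 I, 1 O.
Implicit hydrogens by atom environment:
  5 × C: 2 H each → 10
  3 × C: 3 H each → 9
  2 × C: 1 H each → 2
  1 × C: no H
  1 × I: no H
  1 × O: no H
  Total hydrogens = 21.
Molecular formula: C11H21IO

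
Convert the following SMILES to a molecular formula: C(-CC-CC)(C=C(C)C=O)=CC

Heavy atoms from the SMILES: 11 C, 1 O.
Implicit hydrogens by atom environment:
  3 × C: 3 H each → 9
  3 × C: 2 H each → 6
  3 × C: 1 H each → 3
  2 × C: no H
  1 × O: no H
  Total hydrogens = 18.
Molecular formula: C11H18O

C11H18O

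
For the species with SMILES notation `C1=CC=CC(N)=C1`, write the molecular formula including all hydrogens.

Heavy atoms from the SMILES: 6 C, 1 N.
Implicit hydrogens by atom environment:
  5 × C (aromatic): 1 H each → 5
  1 × C (aromatic): no H
  1 × N: 2 H
  Total hydrogens = 7.
Molecular formula: C6H7N

C6H7N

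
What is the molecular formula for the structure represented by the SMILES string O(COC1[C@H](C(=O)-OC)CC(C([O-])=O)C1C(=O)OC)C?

Heavy atoms from the SMILES: 12 C, 8 O.
Implicit hydrogens by atom environment:
  7 × O: no H
  4 × C: 1 H each → 4
  3 × C: 3 H each → 9
  3 × C: no H
  2 × C: 2 H each → 4
  1 × O (charge -1): no H
  Total hydrogens = 17.
Net charge -1.
Molecular formula: C12H17O8-

C12H17O8-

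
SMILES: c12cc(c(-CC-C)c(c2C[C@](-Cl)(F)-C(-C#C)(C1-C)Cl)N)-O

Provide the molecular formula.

C16H18Cl2FNO

Heavy atoms from the SMILES: 16 C, 2 Cl, 1 F, 1 N, 1 O.
Implicit hydrogens by atom environment:
  5 × C (aromatic): no H
  3 × C: 2 H each → 6
  3 × C: no H
  2 × C: 3 H each → 6
  2 × C: 1 H each → 2
  2 × Cl: no H
  1 × C (aromatic): 1 H
  1 × F: no H
  1 × N: 2 H
  1 × O: 1 H
  Total hydrogens = 18.
Molecular formula: C16H18Cl2FNO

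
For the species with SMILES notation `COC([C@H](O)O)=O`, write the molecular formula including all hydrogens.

Heavy atoms from the SMILES: 3 C, 4 O.
Implicit hydrogens by atom environment:
  2 × O: 1 H each → 2
  2 × O: no H
  1 × C: 3 H
  1 × C: 1 H
  1 × C: no H
  Total hydrogens = 6.
Molecular formula: C3H6O4

C3H6O4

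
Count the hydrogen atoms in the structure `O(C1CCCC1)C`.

12

Hydrogens are implicit in SMILES; fill each atom to its normal valence:
  4 × C: 2 H each → 8
  1 × C: 3 H
  1 × C: 1 H
  1 × O: no H
  Total hydrogens = 12.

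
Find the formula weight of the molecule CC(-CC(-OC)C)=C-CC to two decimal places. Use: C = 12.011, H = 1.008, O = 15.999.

142.24

Molecular formula: C9H18O.
M = 9×12.011 + 18×1.008 + 1×15.999 = 142.24 g/mol.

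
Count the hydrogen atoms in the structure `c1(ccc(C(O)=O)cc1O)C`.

Hydrogens are implicit in SMILES; fill each atom to its normal valence:
  3 × C (aromatic): 1 H each → 3
  3 × C (aromatic): no H
  2 × O: 1 H each → 2
  1 × C: 3 H
  1 × C: no H
  1 × O: no H
  Total hydrogens = 8.

8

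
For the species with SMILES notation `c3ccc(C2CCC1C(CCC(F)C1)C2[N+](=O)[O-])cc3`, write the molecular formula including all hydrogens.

C16H20FNO2

Heavy atoms from the SMILES: 16 C, 1 F, 1 N, 2 O.
Implicit hydrogens by atom environment:
  5 × C: 2 H each → 10
  5 × C: 1 H each → 5
  5 × C (aromatic): 1 H each → 5
  1 × C (aromatic): no H
  1 × F: no H
  1 × N (charge +1): no H
  1 × O: no H
  1 × O (charge -1): no H
  Total hydrogens = 20.
Molecular formula: C16H20FNO2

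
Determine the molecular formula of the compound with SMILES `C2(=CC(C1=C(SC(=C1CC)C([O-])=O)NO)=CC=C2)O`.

C13H12NO4S-

Heavy atoms from the SMILES: 13 C, 1 N, 4 O, 1 S.
Implicit hydrogens by atom environment:
  6 × C (aromatic): no H
  4 × C (aromatic): 1 H each → 4
  2 × O: 1 H each → 2
  1 × C: 3 H
  1 × C: 2 H
  1 × C: no H
  1 × N: 1 H
  1 × O: no H
  1 × O (charge -1): no H
  1 × S (aromatic): no H
  Total hydrogens = 12.
Net charge -1.
Molecular formula: C13H12NO4S-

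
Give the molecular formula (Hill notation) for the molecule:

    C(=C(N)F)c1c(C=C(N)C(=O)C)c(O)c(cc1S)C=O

C13H13FN2O3S

Heavy atoms from the SMILES: 13 C, 1 F, 2 N, 3 O, 1 S.
Implicit hydrogens by atom environment:
  5 × C (aromatic): no H
  3 × C: 1 H each → 3
  3 × C: no H
  2 × N: 2 H each → 4
  2 × O: no H
  1 × C: 3 H
  1 × C (aromatic): 1 H
  1 × F: no H
  1 × O: 1 H
  1 × S: 1 H
  Total hydrogens = 13.
Molecular formula: C13H13FN2O3S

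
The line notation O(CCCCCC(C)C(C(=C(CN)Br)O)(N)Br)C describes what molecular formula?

Heavy atoms from the SMILES: 2 Br, 12 C, 2 N, 2 O.
Implicit hydrogens by atom environment:
  6 × C: 2 H each → 12
  3 × C: no H
  2 × Br: no H
  2 × C: 3 H each → 6
  2 × N: 2 H each → 4
  1 × C: 1 H
  1 × O: 1 H
  1 × O: no H
  Total hydrogens = 24.
Molecular formula: C12H24Br2N2O2

C12H24Br2N2O2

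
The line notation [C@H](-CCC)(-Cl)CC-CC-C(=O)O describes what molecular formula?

C9H17ClO2

Heavy atoms from the SMILES: 9 C, 1 Cl, 2 O.
Implicit hydrogens by atom environment:
  6 × C: 2 H each → 12
  1 × C: 3 H
  1 × C: 1 H
  1 × C: no H
  1 × Cl: no H
  1 × O: 1 H
  1 × O: no H
  Total hydrogens = 17.
Molecular formula: C9H17ClO2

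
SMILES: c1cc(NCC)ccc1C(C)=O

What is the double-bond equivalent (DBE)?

5

Molecular formula from the SMILES: C10H13NO.
DoU = (2C + 2 + N − H − X)/2 = (2·10 + 2 + 1 − 13 − 0)/2 = 10/2 = 5.
(Structurally: 1 ring(s) + 4 π bond(s) = 5.)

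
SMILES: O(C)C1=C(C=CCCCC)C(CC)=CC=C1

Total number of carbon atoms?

The symbol for carbon appears 15 times in the SMILES.

15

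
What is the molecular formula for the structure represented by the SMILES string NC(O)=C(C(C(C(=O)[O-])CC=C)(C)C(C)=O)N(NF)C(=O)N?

Heavy atoms from the SMILES: 12 C, 1 F, 4 N, 5 O.
Implicit hydrogens by atom environment:
  6 × C: no H
  3 × O: no H
  2 × C: 3 H each → 6
  2 × C: 2 H each → 4
  2 × C: 1 H each → 2
  2 × N: 2 H each → 4
  1 × F: no H
  1 × N: 1 H
  1 × N: no H
  1 × O: 1 H
  1 × O (charge -1): no H
  Total hydrogens = 18.
Net charge -1.
Molecular formula: C12H18FN4O5-

C12H18FN4O5-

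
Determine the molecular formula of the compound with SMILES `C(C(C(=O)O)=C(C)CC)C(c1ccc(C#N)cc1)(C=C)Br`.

C17H18BrNO2

Heavy atoms from the SMILES: 1 Br, 17 C, 1 N, 2 O.
Implicit hydrogens by atom environment:
  5 × C: no H
  4 × C (aromatic): 1 H each → 4
  3 × C: 2 H each → 6
  2 × C: 3 H each → 6
  2 × C (aromatic): no H
  1 × Br: no H
  1 × C: 1 H
  1 × N: no H
  1 × O: 1 H
  1 × O: no H
  Total hydrogens = 18.
Molecular formula: C17H18BrNO2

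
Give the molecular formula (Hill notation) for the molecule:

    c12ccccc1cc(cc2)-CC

C12H12

Heavy atoms from the SMILES: 12 C.
Implicit hydrogens by atom environment:
  7 × C (aromatic): 1 H each → 7
  3 × C (aromatic): no H
  1 × C: 3 H
  1 × C: 2 H
  Total hydrogens = 12.
Molecular formula: C12H12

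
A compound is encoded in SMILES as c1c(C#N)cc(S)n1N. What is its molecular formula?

Heavy atoms from the SMILES: 5 C, 3 N, 1 S.
Implicit hydrogens by atom environment:
  2 × C (aromatic): 1 H each → 2
  2 × C (aromatic): no H
  1 × C: no H
  1 × N: 2 H
  1 × N (aromatic): no H
  1 × N: no H
  1 × S: 1 H
  Total hydrogens = 5.
Molecular formula: C5H5N3S

C5H5N3S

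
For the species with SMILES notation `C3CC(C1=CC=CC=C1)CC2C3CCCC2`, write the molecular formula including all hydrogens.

C16H22

Heavy atoms from the SMILES: 16 C.
Implicit hydrogens by atom environment:
  7 × C: 2 H each → 14
  5 × C (aromatic): 1 H each → 5
  3 × C: 1 H each → 3
  1 × C (aromatic): no H
  Total hydrogens = 22.
Molecular formula: C16H22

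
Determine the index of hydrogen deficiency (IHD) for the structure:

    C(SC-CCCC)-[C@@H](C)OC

Molecular formula from the SMILES: C9H20OS.
DoU = (2C + 2 + N − H − X)/2 = (2·9 + 2 + 0 − 20 − 0)/2 = 0/2 = 0.
(Structurally: 0 ring(s) + 0 π bond(s) = 0.)

0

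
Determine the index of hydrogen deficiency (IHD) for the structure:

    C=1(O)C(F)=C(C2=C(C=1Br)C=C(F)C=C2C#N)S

9

Molecular formula from the SMILES: C11H4BrF2NOS.
DoU = (2C + 2 + N − H − X)/2 = (2·11 + 2 + 1 − 4 − 3)/2 = 18/2 = 9.
(Structurally: 2 ring(s) + 7 π bond(s) = 9.)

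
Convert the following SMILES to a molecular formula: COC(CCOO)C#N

C5H9NO3

Heavy atoms from the SMILES: 5 C, 1 N, 3 O.
Implicit hydrogens by atom environment:
  2 × C: 2 H each → 4
  2 × O: no H
  1 × C: 3 H
  1 × C: 1 H
  1 × C: no H
  1 × N: no H
  1 × O: 1 H
  Total hydrogens = 9.
Molecular formula: C5H9NO3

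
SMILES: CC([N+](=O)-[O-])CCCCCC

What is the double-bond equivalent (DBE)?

1

Molecular formula from the SMILES: C8H17NO2.
DoU = (2C + 2 + N − H − X)/2 = (2·8 + 2 + 1 − 17 − 0)/2 = 2/2 = 1.
(Structurally: 0 ring(s) + 1 π bond(s) = 1.)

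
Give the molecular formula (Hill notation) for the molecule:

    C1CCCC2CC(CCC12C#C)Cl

C12H17Cl

Heavy atoms from the SMILES: 12 C, 1 Cl.
Implicit hydrogens by atom environment:
  7 × C: 2 H each → 14
  3 × C: 1 H each → 3
  2 × C: no H
  1 × Cl: no H
  Total hydrogens = 17.
Molecular formula: C12H17Cl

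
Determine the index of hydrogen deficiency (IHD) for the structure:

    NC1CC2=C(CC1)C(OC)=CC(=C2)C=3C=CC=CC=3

Molecular formula from the SMILES: C17H19NO.
DoU = (2C + 2 + N − H − X)/2 = (2·17 + 2 + 1 − 19 − 0)/2 = 18/2 = 9.
(Structurally: 3 ring(s) + 6 π bond(s) = 9.)

9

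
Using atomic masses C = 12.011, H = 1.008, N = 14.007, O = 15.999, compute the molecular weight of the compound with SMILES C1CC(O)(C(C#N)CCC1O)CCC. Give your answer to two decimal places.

Molecular formula: C11H19NO2.
M = 11×12.011 + 19×1.008 + 1×14.007 + 2×15.999 = 197.28 g/mol.

197.28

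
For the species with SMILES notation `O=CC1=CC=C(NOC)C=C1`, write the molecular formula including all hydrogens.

C8H9NO2

Heavy atoms from the SMILES: 8 C, 1 N, 2 O.
Implicit hydrogens by atom environment:
  4 × C (aromatic): 1 H each → 4
  2 × C (aromatic): no H
  2 × O: no H
  1 × C: 3 H
  1 × C: 1 H
  1 × N: 1 H
  Total hydrogens = 9.
Molecular formula: C8H9NO2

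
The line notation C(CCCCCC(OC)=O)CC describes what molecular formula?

C10H20O2

Heavy atoms from the SMILES: 10 C, 2 O.
Implicit hydrogens by atom environment:
  7 × C: 2 H each → 14
  2 × C: 3 H each → 6
  2 × O: no H
  1 × C: no H
  Total hydrogens = 20.
Molecular formula: C10H20O2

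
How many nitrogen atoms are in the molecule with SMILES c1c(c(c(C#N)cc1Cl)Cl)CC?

The symbol for nitrogen appears 1 time in the SMILES.

1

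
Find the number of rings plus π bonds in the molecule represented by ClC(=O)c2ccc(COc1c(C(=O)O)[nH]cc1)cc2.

9

Molecular formula from the SMILES: C13H10ClNO4.
DoU = (2C + 2 + N − H − X)/2 = (2·13 + 2 + 1 − 10 − 1)/2 = 18/2 = 9.
(Structurally: 2 ring(s) + 7 π bond(s) = 9.)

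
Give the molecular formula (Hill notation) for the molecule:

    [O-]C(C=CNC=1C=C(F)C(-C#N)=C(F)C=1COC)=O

C12H9F2N2O3-

Heavy atoms from the SMILES: 12 C, 2 F, 2 N, 3 O.
Implicit hydrogens by atom environment:
  5 × C (aromatic): no H
  2 × C: 1 H each → 2
  2 × C: no H
  2 × F: no H
  2 × O: no H
  1 × C: 3 H
  1 × C: 2 H
  1 × C (aromatic): 1 H
  1 × N: 1 H
  1 × N: no H
  1 × O (charge -1): no H
  Total hydrogens = 9.
Net charge -1.
Molecular formula: C12H9F2N2O3-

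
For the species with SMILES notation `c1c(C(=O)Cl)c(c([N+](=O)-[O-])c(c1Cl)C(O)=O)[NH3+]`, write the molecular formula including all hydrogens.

Heavy atoms from the SMILES: 8 C, 2 Cl, 2 N, 5 O.
Implicit hydrogens by atom environment:
  5 × C (aromatic): no H
  3 × O: no H
  2 × C: no H
  2 × Cl: no H
  1 × C (aromatic): 1 H
  1 × N (charge +1): 3 H
  1 × N (charge +1): no H
  1 × O: 1 H
  1 × O (charge -1): no H
  Total hydrogens = 5.
Net charge +1.
Molecular formula: C8H5Cl2N2O5+

C8H5Cl2N2O5+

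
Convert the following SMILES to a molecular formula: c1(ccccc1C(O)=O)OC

C8H8O3

Heavy atoms from the SMILES: 8 C, 3 O.
Implicit hydrogens by atom environment:
  4 × C (aromatic): 1 H each → 4
  2 × C (aromatic): no H
  2 × O: no H
  1 × C: 3 H
  1 × C: no H
  1 × O: 1 H
  Total hydrogens = 8.
Molecular formula: C8H8O3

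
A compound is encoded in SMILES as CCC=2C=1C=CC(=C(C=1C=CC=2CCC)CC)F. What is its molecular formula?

Heavy atoms from the SMILES: 17 C, 1 F.
Implicit hydrogens by atom environment:
  6 × C (aromatic): no H
  4 × C: 2 H each → 8
  4 × C (aromatic): 1 H each → 4
  3 × C: 3 H each → 9
  1 × F: no H
  Total hydrogens = 21.
Molecular formula: C17H21F

C17H21F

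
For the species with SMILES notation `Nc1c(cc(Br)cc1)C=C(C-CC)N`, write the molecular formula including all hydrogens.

C11H15BrN2

Heavy atoms from the SMILES: 1 Br, 11 C, 2 N.
Implicit hydrogens by atom environment:
  3 × C (aromatic): 1 H each → 3
  3 × C (aromatic): no H
  2 × C: 2 H each → 4
  2 × N: 2 H each → 4
  1 × Br: no H
  1 × C: 3 H
  1 × C: 1 H
  1 × C: no H
  Total hydrogens = 15.
Molecular formula: C11H15BrN2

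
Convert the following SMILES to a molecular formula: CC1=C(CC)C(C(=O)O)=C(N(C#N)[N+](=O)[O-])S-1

Heavy atoms from the SMILES: 9 C, 3 N, 4 O, 1 S.
Implicit hydrogens by atom environment:
  4 × C (aromatic): no H
  2 × C: 3 H each → 6
  2 × C: no H
  2 × N: no H
  2 × O: no H
  1 × C: 2 H
  1 × N (charge +1): no H
  1 × O: 1 H
  1 × O (charge -1): no H
  1 × S (aromatic): no H
  Total hydrogens = 9.
Molecular formula: C9H9N3O4S

C9H9N3O4S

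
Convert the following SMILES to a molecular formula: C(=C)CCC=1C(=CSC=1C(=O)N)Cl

C9H10ClNOS

Heavy atoms from the SMILES: 9 C, 1 Cl, 1 N, 1 O, 1 S.
Implicit hydrogens by atom environment:
  3 × C: 2 H each → 6
  3 × C (aromatic): no H
  1 × C (aromatic): 1 H
  1 × C: 1 H
  1 × C: no H
  1 × Cl: no H
  1 × N: 2 H
  1 × O: no H
  1 × S (aromatic): no H
  Total hydrogens = 10.
Molecular formula: C9H10ClNOS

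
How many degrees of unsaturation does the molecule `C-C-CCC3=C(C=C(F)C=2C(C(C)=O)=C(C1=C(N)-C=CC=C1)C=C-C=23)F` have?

12

Molecular formula from the SMILES: C22H21F2NO.
DoU = (2C + 2 + N − H − X)/2 = (2·22 + 2 + 1 − 21 − 2)/2 = 24/2 = 12.
(Structurally: 3 ring(s) + 9 π bond(s) = 12.)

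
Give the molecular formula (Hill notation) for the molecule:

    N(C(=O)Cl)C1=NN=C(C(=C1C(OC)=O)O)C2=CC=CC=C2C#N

C14H9ClN4O4

Heavy atoms from the SMILES: 14 C, 1 Cl, 4 N, 4 O.
Implicit hydrogens by atom environment:
  6 × C (aromatic): no H
  4 × C (aromatic): 1 H each → 4
  3 × C: no H
  3 × O: no H
  2 × N (aromatic): no H
  1 × C: 3 H
  1 × Cl: no H
  1 × N: 1 H
  1 × N: no H
  1 × O: 1 H
  Total hydrogens = 9.
Molecular formula: C14H9ClN4O4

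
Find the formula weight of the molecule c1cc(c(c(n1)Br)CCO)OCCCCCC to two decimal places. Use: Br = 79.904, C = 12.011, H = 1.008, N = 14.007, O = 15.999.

302.21

Molecular formula: C13H20BrNO2.
M = 1×79.904 + 13×12.011 + 20×1.008 + 1×14.007 + 2×15.999 = 302.21 g/mol.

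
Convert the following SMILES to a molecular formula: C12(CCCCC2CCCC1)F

C10H17F

Heavy atoms from the SMILES: 10 C, 1 F.
Implicit hydrogens by atom environment:
  8 × C: 2 H each → 16
  1 × C: 1 H
  1 × C: no H
  1 × F: no H
  Total hydrogens = 17.
Molecular formula: C10H17F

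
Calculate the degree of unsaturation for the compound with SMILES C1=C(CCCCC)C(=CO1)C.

Molecular formula from the SMILES: C10H16O.
DoU = (2C + 2 + N − H − X)/2 = (2·10 + 2 + 0 − 16 − 0)/2 = 6/2 = 3.
(Structurally: 1 ring(s) + 2 π bond(s) = 3.)

3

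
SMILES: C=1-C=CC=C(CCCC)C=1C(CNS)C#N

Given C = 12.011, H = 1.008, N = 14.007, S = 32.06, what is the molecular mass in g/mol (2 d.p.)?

234.36

Molecular formula: C13H18N2S.
M = 13×12.011 + 18×1.008 + 2×14.007 + 1×32.06 = 234.36 g/mol.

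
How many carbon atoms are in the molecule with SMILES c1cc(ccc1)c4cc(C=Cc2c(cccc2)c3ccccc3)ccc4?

26

The symbol for carbon appears 26 times in the SMILES. Lowercase c denotes aromatic carbon and counts toward C.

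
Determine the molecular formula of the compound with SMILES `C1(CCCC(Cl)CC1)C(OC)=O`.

Heavy atoms from the SMILES: 9 C, 1 Cl, 2 O.
Implicit hydrogens by atom environment:
  5 × C: 2 H each → 10
  2 × C: 1 H each → 2
  2 × O: no H
  1 × C: 3 H
  1 × C: no H
  1 × Cl: no H
  Total hydrogens = 15.
Molecular formula: C9H15ClO2

C9H15ClO2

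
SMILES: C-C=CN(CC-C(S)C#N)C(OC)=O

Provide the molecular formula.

C9H14N2O2S

Heavy atoms from the SMILES: 9 C, 2 N, 2 O, 1 S.
Implicit hydrogens by atom environment:
  3 × C: 1 H each → 3
  2 × C: 3 H each → 6
  2 × C: 2 H each → 4
  2 × C: no H
  2 × N: no H
  2 × O: no H
  1 × S: 1 H
  Total hydrogens = 14.
Molecular formula: C9H14N2O2S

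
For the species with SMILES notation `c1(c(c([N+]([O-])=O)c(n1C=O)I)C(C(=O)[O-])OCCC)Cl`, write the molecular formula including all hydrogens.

C10H9ClIN2O6-

Heavy atoms from the SMILES: 10 C, 1 Cl, 1 I, 2 N, 6 O.
Implicit hydrogens by atom environment:
  4 × C (aromatic): no H
  4 × O: no H
  2 × C: 2 H each → 4
  2 × C: 1 H each → 2
  2 × O (charge -1): no H
  1 × C: 3 H
  1 × C: no H
  1 × Cl: no H
  1 × I: no H
  1 × N (aromatic): no H
  1 × N (charge +1): no H
  Total hydrogens = 9.
Net charge -1.
Molecular formula: C10H9ClIN2O6-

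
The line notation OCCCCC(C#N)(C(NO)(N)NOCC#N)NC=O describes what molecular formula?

C10H18N6O4

Heavy atoms from the SMILES: 10 C, 6 N, 4 O.
Implicit hydrogens by atom environment:
  5 × C: 2 H each → 10
  4 × C: no H
  3 × N: 1 H each → 3
  2 × N: no H
  2 × O: 1 H each → 2
  2 × O: no H
  1 × C: 1 H
  1 × N: 2 H
  Total hydrogens = 18.
Molecular formula: C10H18N6O4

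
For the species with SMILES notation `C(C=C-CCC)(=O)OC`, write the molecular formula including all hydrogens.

C7H12O2

Heavy atoms from the SMILES: 7 C, 2 O.
Implicit hydrogens by atom environment:
  2 × C: 3 H each → 6
  2 × C: 2 H each → 4
  2 × C: 1 H each → 2
  2 × O: no H
  1 × C: no H
  Total hydrogens = 12.
Molecular formula: C7H12O2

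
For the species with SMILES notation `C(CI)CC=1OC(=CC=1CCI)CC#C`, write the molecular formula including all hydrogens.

Heavy atoms from the SMILES: 12 C, 2 I, 1 O.
Implicit hydrogens by atom environment:
  6 × C: 2 H each → 12
  3 × C (aromatic): no H
  2 × I: no H
  1 × C (aromatic): 1 H
  1 × C: 1 H
  1 × C: no H
  1 × O (aromatic): no H
  Total hydrogens = 14.
Molecular formula: C12H14I2O

C12H14I2O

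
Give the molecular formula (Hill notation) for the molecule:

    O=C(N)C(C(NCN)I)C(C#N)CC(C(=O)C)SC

Heavy atoms from the SMILES: 11 C, 1 I, 4 N, 2 O, 1 S.
Implicit hydrogens by atom environment:
  4 × C: 1 H each → 4
  3 × C: no H
  2 × C: 3 H each → 6
  2 × C: 2 H each → 4
  2 × N: 2 H each → 4
  2 × O: no H
  1 × I: no H
  1 × N: 1 H
  1 × N: no H
  1 × S: no H
  Total hydrogens = 19.
Molecular formula: C11H19IN4O2S

C11H19IN4O2S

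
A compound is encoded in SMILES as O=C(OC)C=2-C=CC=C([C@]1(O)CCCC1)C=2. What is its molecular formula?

Heavy atoms from the SMILES: 13 C, 3 O.
Implicit hydrogens by atom environment:
  4 × C: 2 H each → 8
  4 × C (aromatic): 1 H each → 4
  2 × C: no H
  2 × C (aromatic): no H
  2 × O: no H
  1 × C: 3 H
  1 × O: 1 H
  Total hydrogens = 16.
Molecular formula: C13H16O3

C13H16O3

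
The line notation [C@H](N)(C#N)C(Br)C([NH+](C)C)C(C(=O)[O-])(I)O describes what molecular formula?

C8H13BrIN3O3

Heavy atoms from the SMILES: 1 Br, 8 C, 1 I, 3 N, 3 O.
Implicit hydrogens by atom environment:
  3 × C: 1 H each → 3
  3 × C: no H
  2 × C: 3 H each → 6
  1 × Br: no H
  1 × I: no H
  1 × N: 2 H
  1 × N (charge +1): 1 H
  1 × N: no H
  1 × O: 1 H
  1 × O: no H
  1 × O (charge -1): no H
  Total hydrogens = 13.
Molecular formula: C8H13BrIN3O3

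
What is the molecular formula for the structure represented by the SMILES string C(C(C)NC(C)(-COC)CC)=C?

Heavy atoms from the SMILES: 10 C, 1 N, 1 O.
Implicit hydrogens by atom environment:
  4 × C: 3 H each → 12
  3 × C: 2 H each → 6
  2 × C: 1 H each → 2
  1 × C: no H
  1 × N: 1 H
  1 × O: no H
  Total hydrogens = 21.
Molecular formula: C10H21NO

C10H21NO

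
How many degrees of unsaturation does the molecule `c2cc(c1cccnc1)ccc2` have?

Molecular formula from the SMILES: C11H9N.
DoU = (2C + 2 + N − H − X)/2 = (2·11 + 2 + 1 − 9 − 0)/2 = 16/2 = 8.
(Structurally: 2 ring(s) + 6 π bond(s) = 8.)

8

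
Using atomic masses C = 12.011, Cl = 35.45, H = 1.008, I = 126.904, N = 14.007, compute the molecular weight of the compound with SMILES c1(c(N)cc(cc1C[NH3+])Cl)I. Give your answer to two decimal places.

Molecular formula: C7H9ClIN2+.
M = 7×12.011 + 1×35.45 + 9×1.008 + 1×126.904 + 2×14.007 = 283.52 g/mol.

283.52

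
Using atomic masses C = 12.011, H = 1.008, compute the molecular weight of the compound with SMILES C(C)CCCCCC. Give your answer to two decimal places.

Molecular formula: C8H18.
M = 8×12.011 + 18×1.008 = 114.23 g/mol.

114.23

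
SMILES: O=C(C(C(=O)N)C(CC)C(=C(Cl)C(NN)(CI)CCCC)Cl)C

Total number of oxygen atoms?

The symbol for oxygen appears 2 times in the SMILES.

2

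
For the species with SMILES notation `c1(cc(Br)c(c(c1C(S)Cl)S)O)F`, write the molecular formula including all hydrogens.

Heavy atoms from the SMILES: 1 Br, 7 C, 1 Cl, 1 F, 1 O, 2 S.
Implicit hydrogens by atom environment:
  5 × C (aromatic): no H
  2 × S: 1 H each → 2
  1 × Br: no H
  1 × C (aromatic): 1 H
  1 × C: 1 H
  1 × Cl: no H
  1 × F: no H
  1 × O: 1 H
  Total hydrogens = 5.
Molecular formula: C7H5BrClFOS2

C7H5BrClFOS2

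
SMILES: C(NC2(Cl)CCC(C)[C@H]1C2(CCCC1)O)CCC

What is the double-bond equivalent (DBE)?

2

Molecular formula from the SMILES: C15H28ClNO.
DoU = (2C + 2 + N − H − X)/2 = (2·15 + 2 + 1 − 28 − 1)/2 = 4/2 = 2.
(Structurally: 2 ring(s) + 0 π bond(s) = 2.)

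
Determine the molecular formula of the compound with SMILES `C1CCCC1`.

Heavy atoms from the SMILES: 5 C.
Implicit hydrogens by atom environment:
  5 × C: 2 H each → 10
  Total hydrogens = 10.
Molecular formula: C5H10

C5H10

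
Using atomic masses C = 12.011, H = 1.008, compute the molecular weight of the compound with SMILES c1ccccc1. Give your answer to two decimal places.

Molecular formula: C6H6.
M = 6×12.011 + 6×1.008 = 78.11 g/mol.

78.11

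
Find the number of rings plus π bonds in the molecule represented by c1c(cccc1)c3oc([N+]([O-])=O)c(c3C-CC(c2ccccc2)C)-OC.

12

Molecular formula from the SMILES: C21H21NO4.
DoU = (2C + 2 + N − H − X)/2 = (2·21 + 2 + 1 − 21 − 0)/2 = 24/2 = 12.
(Structurally: 3 ring(s) + 9 π bond(s) = 12.)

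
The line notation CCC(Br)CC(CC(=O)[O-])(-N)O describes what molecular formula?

Heavy atoms from the SMILES: 1 Br, 7 C, 1 N, 3 O.
Implicit hydrogens by atom environment:
  3 × C: 2 H each → 6
  2 × C: no H
  1 × Br: no H
  1 × C: 3 H
  1 × C: 1 H
  1 × N: 2 H
  1 × O: 1 H
  1 × O: no H
  1 × O (charge -1): no H
  Total hydrogens = 13.
Net charge -1.
Molecular formula: C7H13BrNO3-

C7H13BrNO3-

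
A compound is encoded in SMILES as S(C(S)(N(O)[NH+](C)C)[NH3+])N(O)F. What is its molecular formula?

Heavy atoms from the SMILES: 3 C, 1 F, 4 N, 2 O, 2 S.
Implicit hydrogens by atom environment:
  2 × C: 3 H each → 6
  2 × N: no H
  2 × O: 1 H each → 2
  1 × C: no H
  1 × F: no H
  1 × N (charge +1): 3 H
  1 × N (charge +1): 1 H
  1 × S: 1 H
  1 × S: no H
  Total hydrogens = 13.
Net charge +2.
Molecular formula: [C3H13FN4O2S2]2+

[C3H13FN4O2S2]2+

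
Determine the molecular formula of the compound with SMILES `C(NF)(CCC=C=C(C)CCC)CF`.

C11H19F2N

Heavy atoms from the SMILES: 11 C, 2 F, 1 N.
Implicit hydrogens by atom environment:
  5 × C: 2 H each → 10
  2 × C: 3 H each → 6
  2 × C: 1 H each → 2
  2 × C: no H
  2 × F: no H
  1 × N: 1 H
  Total hydrogens = 19.
Molecular formula: C11H19F2N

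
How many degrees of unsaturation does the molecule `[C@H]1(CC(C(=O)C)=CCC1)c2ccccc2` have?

7

Molecular formula from the SMILES: C14H16O.
DoU = (2C + 2 + N − H − X)/2 = (2·14 + 2 + 0 − 16 − 0)/2 = 14/2 = 7.
(Structurally: 2 ring(s) + 5 π bond(s) = 7.)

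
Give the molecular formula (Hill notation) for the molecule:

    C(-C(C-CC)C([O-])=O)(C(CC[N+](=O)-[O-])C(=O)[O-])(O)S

[C10H15NO7S]2-

Heavy atoms from the SMILES: 10 C, 1 N, 7 O, 1 S.
Implicit hydrogens by atom environment:
  4 × C: 2 H each → 8
  3 × C: no H
  3 × O: no H
  3 × O (charge -1): no H
  2 × C: 1 H each → 2
  1 × C: 3 H
  1 × N (charge +1): no H
  1 × O: 1 H
  1 × S: 1 H
  Total hydrogens = 15.
Net charge -2.
Molecular formula: [C10H15NO7S]2-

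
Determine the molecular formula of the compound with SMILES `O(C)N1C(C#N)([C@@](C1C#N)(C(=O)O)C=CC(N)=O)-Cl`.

C10H9ClN4O4

Heavy atoms from the SMILES: 10 C, 1 Cl, 4 N, 4 O.
Implicit hydrogens by atom environment:
  6 × C: no H
  3 × C: 1 H each → 3
  3 × N: no H
  3 × O: no H
  1 × C: 3 H
  1 × Cl: no H
  1 × N: 2 H
  1 × O: 1 H
  Total hydrogens = 9.
Molecular formula: C10H9ClN4O4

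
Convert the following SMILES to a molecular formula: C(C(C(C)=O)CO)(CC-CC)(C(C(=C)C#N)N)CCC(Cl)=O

Heavy atoms from the SMILES: 16 C, 1 Cl, 2 N, 3 O.
Implicit hydrogens by atom environment:
  7 × C: 2 H each → 14
  5 × C: no H
  2 × C: 3 H each → 6
  2 × C: 1 H each → 2
  2 × O: no H
  1 × Cl: no H
  1 × N: 2 H
  1 × N: no H
  1 × O: 1 H
  Total hydrogens = 25.
Molecular formula: C16H25ClN2O3

C16H25ClN2O3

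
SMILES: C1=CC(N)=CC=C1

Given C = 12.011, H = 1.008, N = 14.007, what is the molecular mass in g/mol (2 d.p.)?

Molecular formula: C6H7N.
M = 6×12.011 + 7×1.008 + 1×14.007 = 93.13 g/mol.

93.13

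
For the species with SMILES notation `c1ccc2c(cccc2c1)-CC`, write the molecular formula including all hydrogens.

Heavy atoms from the SMILES: 12 C.
Implicit hydrogens by atom environment:
  7 × C (aromatic): 1 H each → 7
  3 × C (aromatic): no H
  1 × C: 3 H
  1 × C: 2 H
  Total hydrogens = 12.
Molecular formula: C12H12

C12H12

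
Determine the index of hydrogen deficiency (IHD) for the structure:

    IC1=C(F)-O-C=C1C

3

Molecular formula from the SMILES: C5H4FIO.
DoU = (2C + 2 + N − H − X)/2 = (2·5 + 2 + 0 − 4 − 2)/2 = 6/2 = 3.
(Structurally: 1 ring(s) + 2 π bond(s) = 3.)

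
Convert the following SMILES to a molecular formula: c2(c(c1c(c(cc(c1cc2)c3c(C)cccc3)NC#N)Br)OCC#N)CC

Heavy atoms from the SMILES: 1 Br, 22 C, 3 N, 1 O.
Implicit hydrogens by atom environment:
  9 × C (aromatic): no H
  7 × C (aromatic): 1 H each → 7
  2 × C: 3 H each → 6
  2 × C: 2 H each → 4
  2 × C: no H
  2 × N: no H
  1 × Br: no H
  1 × N: 1 H
  1 × O: no H
  Total hydrogens = 18.
Molecular formula: C22H18BrN3O

C22H18BrN3O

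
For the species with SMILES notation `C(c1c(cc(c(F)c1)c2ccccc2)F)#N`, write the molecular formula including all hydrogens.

C13H7F2N

Heavy atoms from the SMILES: 13 C, 2 F, 1 N.
Implicit hydrogens by atom environment:
  7 × C (aromatic): 1 H each → 7
  5 × C (aromatic): no H
  2 × F: no H
  1 × C: no H
  1 × N: no H
  Total hydrogens = 7.
Molecular formula: C13H7F2N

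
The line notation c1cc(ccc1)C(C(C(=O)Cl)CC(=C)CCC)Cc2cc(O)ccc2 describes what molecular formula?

C22H25ClO2

Heavy atoms from the SMILES: 22 C, 1 Cl, 2 O.
Implicit hydrogens by atom environment:
  9 × C (aromatic): 1 H each → 9
  5 × C: 2 H each → 10
  3 × C (aromatic): no H
  2 × C: 1 H each → 2
  2 × C: no H
  1 × C: 3 H
  1 × Cl: no H
  1 × O: 1 H
  1 × O: no H
  Total hydrogens = 25.
Molecular formula: C22H25ClO2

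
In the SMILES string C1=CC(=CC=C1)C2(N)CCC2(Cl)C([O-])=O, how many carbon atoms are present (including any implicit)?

The symbol for carbon appears 11 times in the SMILES. (Cl is a single chlorine, not C + l.)

11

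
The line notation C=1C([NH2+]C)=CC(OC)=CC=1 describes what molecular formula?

Heavy atoms from the SMILES: 8 C, 1 N, 1 O.
Implicit hydrogens by atom environment:
  4 × C (aromatic): 1 H each → 4
  2 × C: 3 H each → 6
  2 × C (aromatic): no H
  1 × N (charge +1): 2 H
  1 × O: no H
  Total hydrogens = 12.
Net charge +1.
Molecular formula: C8H12NO+

C8H12NO+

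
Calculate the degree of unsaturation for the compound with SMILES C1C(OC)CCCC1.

1

Molecular formula from the SMILES: C7H14O.
DoU = (2C + 2 + N − H − X)/2 = (2·7 + 2 + 0 − 14 − 0)/2 = 2/2 = 1.
(Structurally: 1 ring(s) + 0 π bond(s) = 1.)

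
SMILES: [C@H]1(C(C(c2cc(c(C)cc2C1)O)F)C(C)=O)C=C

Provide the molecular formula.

C15H17FO2

Heavy atoms from the SMILES: 15 C, 1 F, 2 O.
Implicit hydrogens by atom environment:
  4 × C: 1 H each → 4
  4 × C (aromatic): no H
  2 × C: 3 H each → 6
  2 × C: 2 H each → 4
  2 × C (aromatic): 1 H each → 2
  1 × C: no H
  1 × F: no H
  1 × O: 1 H
  1 × O: no H
  Total hydrogens = 17.
Molecular formula: C15H17FO2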